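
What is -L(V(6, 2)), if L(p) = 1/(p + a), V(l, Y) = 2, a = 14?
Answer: -1/16 ≈ -0.062500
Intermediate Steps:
L(p) = 1/(14 + p) (L(p) = 1/(p + 14) = 1/(14 + p))
-L(V(6, 2)) = -1/(14 + 2) = -1/16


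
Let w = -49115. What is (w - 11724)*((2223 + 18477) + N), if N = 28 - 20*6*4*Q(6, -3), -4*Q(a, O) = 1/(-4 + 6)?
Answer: -1264721132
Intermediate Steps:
Q(a, O) = -⅛ (Q(a, O) = -1/(4*(-4 + 6)) = -¼/2 = -¼*½ = -⅛)
N = 88 (N = 28 - 20*6*4*(-1)/8 = 28 - 480*(-1)/8 = 28 - 20*(-3) = 28 + 60 = 88)
(w - 11724)*((2223 + 18477) + N) = (-49115 - 11724)*((2223 + 18477) + 88) = -60839*(20700 + 88) = -60839*20788 = -1264721132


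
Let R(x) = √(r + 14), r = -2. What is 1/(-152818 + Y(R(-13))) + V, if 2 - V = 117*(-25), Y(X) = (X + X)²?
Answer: 447157789/152770 ≈ 2927.0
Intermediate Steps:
R(x) = 2*√3 (R(x) = √(-2 + 14) = √12 = 2*√3)
Y(X) = 4*X² (Y(X) = (2*X)² = 4*X²)
V = 2927 (V = 2 - 117*(-25) = 2 - 1*(-2925) = 2 + 2925 = 2927)
1/(-152818 + Y(R(-13))) + V = 1/(-152818 + 4*(2*√3)²) + 2927 = 1/(-152818 + 4*12) + 2927 = 1/(-152818 + 48) + 2927 = 1/(-152770) + 2927 = -1/152770 + 2927 = 447157789/152770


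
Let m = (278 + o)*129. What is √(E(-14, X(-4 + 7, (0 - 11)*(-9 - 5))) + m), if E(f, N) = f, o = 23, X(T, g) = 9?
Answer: √38815 ≈ 197.02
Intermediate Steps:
m = 38829 (m = (278 + 23)*129 = 301*129 = 38829)
√(E(-14, X(-4 + 7, (0 - 11)*(-9 - 5))) + m) = √(-14 + 38829) = √38815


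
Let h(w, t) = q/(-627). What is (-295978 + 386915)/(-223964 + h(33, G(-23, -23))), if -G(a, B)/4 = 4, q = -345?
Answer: -19005833/46808361 ≈ -0.40603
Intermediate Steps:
G(a, B) = -16 (G(a, B) = -4*4 = -16)
h(w, t) = 115/209 (h(w, t) = -345/(-627) = -345*(-1/627) = 115/209)
(-295978 + 386915)/(-223964 + h(33, G(-23, -23))) = (-295978 + 386915)/(-223964 + 115/209) = 90937/(-46808361/209) = 90937*(-209/46808361) = -19005833/46808361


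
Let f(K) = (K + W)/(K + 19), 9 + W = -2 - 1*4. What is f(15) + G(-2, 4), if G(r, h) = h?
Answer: 4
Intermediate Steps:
W = -15 (W = -9 + (-2 - 1*4) = -9 + (-2 - 4) = -9 - 6 = -15)
f(K) = (-15 + K)/(19 + K) (f(K) = (K - 15)/(K + 19) = (-15 + K)/(19 + K))
f(15) + G(-2, 4) = (-15 + 15)/(19 + 15) + 4 = 0/34 + 4 = (1/34)*0 + 4 = 0 + 4 = 4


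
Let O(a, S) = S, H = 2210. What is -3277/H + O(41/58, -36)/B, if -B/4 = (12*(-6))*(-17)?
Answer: -13043/8840 ≈ -1.4755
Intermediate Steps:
B = -4896 (B = -4*12*(-6)*(-17) = -(-288)*(-17) = -4*1224 = -4896)
-3277/H + O(41/58, -36)/B = -3277/2210 - 36/(-4896) = -3277*1/2210 - 36*(-1/4896) = -3277/2210 + 1/136 = -13043/8840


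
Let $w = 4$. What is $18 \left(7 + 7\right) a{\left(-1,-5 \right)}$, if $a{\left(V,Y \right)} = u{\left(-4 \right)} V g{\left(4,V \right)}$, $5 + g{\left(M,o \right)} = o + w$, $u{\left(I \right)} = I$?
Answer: $-2016$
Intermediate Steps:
$g{\left(M,o \right)} = -1 + o$ ($g{\left(M,o \right)} = -5 + \left(o + 4\right) = -5 + \left(4 + o\right) = -1 + o$)
$a{\left(V,Y \right)} = - 4 V \left(-1 + V\right)$
$18 \left(7 + 7\right) a{\left(-1,-5 \right)} = 18 \left(7 + 7\right) 4 \left(-1\right) \left(1 - -1\right) = 18 \cdot 14 \cdot 4 \left(-1\right) \left(1 + 1\right) = 252 \cdot 4 \left(-1\right) 2 = 252 \left(-8\right) = -2016$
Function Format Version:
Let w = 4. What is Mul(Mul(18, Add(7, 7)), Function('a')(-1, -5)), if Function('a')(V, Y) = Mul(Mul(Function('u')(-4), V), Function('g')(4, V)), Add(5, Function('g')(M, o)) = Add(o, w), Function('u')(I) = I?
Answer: -2016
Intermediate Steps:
Function('g')(M, o) = Add(-1, o) (Function('g')(M, o) = Add(-5, Add(o, 4)) = Add(-5, Add(4, o)) = Add(-1, o))
Function('a')(V, Y) = Mul(-4, V, Add(-1, V)) (Function('a')(V, Y) = Mul(Mul(-4, V), Add(-1, V)) = Mul(-4, V, Add(-1, V)))
Mul(Mul(18, Add(7, 7)), Function('a')(-1, -5)) = Mul(Mul(18, Add(7, 7)), Mul(4, -1, Add(1, Mul(-1, -1)))) = Mul(Mul(18, 14), Mul(4, -1, Add(1, 1))) = Mul(252, Mul(4, -1, 2)) = Mul(252, -8) = -2016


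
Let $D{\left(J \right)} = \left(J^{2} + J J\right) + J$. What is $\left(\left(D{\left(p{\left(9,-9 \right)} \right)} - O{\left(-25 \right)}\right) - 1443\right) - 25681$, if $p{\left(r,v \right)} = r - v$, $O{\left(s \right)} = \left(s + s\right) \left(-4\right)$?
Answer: $-26658$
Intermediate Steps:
$O{\left(s \right)} = - 8 s$ ($O{\left(s \right)} = 2 s \left(-4\right) = - 8 s$)
$D{\left(J \right)} = J + 2 J^{2}$ ($D{\left(J \right)} = \left(J^{2} + J^{2}\right) + J = 2 J^{2} + J = J + 2 J^{2}$)
$\left(\left(D{\left(p{\left(9,-9 \right)} \right)} - O{\left(-25 \right)}\right) - 1443\right) - 25681 = \left(\left(\left(9 - -9\right) \left(1 + 2 \left(9 - -9\right)\right) - \left(-8\right) \left(-25\right)\right) - 1443\right) - 25681 = \left(\left(\left(9 + 9\right) \left(1 + 2 \left(9 + 9\right)\right) - 200\right) - 1443\right) - 25681 = \left(\left(18 \left(1 + 2 \cdot 18\right) - 200\right) - 1443\right) - 25681 = \left(\left(18 \left(1 + 36\right) - 200\right) - 1443\right) - 25681 = \left(\left(18 \cdot 37 - 200\right) - 1443\right) - 25681 = \left(\left(666 - 200\right) - 1443\right) - 25681 = \left(466 - 1443\right) - 25681 = -977 - 25681 = -26658$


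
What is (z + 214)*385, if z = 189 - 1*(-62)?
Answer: 179025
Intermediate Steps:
z = 251 (z = 189 + 62 = 251)
(z + 214)*385 = (251 + 214)*385 = 465*385 = 179025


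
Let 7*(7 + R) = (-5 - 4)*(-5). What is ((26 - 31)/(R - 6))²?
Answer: 1225/2116 ≈ 0.57892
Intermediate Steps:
R = -4/7 (R = -7 + ((-5 - 4)*(-5))/7 = -7 + (-9*(-5))/7 = -7 + (⅐)*45 = -7 + 45/7 = -4/7 ≈ -0.57143)
((26 - 31)/(R - 6))² = ((26 - 31)/(-4/7 - 6))² = (-5/(-46/7))² = (-5*(-7/46))² = (35/46)² = 1225/2116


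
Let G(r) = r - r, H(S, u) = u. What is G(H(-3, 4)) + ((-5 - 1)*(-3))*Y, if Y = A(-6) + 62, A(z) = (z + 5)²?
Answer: 1134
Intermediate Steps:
A(z) = (5 + z)²
Y = 63 (Y = (5 - 6)² + 62 = (-1)² + 62 = 1 + 62 = 63)
G(r) = 0
G(H(-3, 4)) + ((-5 - 1)*(-3))*Y = 0 + ((-5 - 1)*(-3))*63 = 0 - 6*(-3)*63 = 0 + 18*63 = 0 + 1134 = 1134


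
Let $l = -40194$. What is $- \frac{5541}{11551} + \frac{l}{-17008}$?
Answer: $\frac{185019783}{98229704} \approx 1.8835$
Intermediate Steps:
$- \frac{5541}{11551} + \frac{l}{-17008} = - \frac{5541}{11551} - \frac{40194}{-17008} = \left(-5541\right) \frac{1}{11551} - - \frac{20097}{8504} = - \frac{5541}{11551} + \frac{20097}{8504} = \frac{185019783}{98229704}$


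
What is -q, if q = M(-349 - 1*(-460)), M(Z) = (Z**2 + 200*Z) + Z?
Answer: -34632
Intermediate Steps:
M(Z) = Z**2 + 201*Z
q = 34632 (q = (-349 - 1*(-460))*(201 + (-349 - 1*(-460))) = (-349 + 460)*(201 + (-349 + 460)) = 111*(201 + 111) = 111*312 = 34632)
-q = -1*34632 = -34632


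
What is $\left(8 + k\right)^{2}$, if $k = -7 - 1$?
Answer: $0$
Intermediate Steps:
$k = -8$ ($k = -7 - 1 = -8$)
$\left(8 + k\right)^{2} = \left(8 - 8\right)^{2} = 0^{2} = 0$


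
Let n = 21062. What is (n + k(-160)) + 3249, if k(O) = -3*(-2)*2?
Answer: 24323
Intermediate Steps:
k(O) = 12 (k(O) = 6*2 = 12)
(n + k(-160)) + 3249 = (21062 + 12) + 3249 = 21074 + 3249 = 24323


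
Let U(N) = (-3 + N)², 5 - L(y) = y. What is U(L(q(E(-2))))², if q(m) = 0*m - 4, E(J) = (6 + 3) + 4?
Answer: 1296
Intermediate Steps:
E(J) = 13 (E(J) = 9 + 4 = 13)
q(m) = -4 (q(m) = 0 - 4 = -4)
L(y) = 5 - y
U(L(q(E(-2))))² = ((-3 + (5 - 1*(-4)))²)² = ((-3 + (5 + 4))²)² = ((-3 + 9)²)² = (6²)² = 36² = 1296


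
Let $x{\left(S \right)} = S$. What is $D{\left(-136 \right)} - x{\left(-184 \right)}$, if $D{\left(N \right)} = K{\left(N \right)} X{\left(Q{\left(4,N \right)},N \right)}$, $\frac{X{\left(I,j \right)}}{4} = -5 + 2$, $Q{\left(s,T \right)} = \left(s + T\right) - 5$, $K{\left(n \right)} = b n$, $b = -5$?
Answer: $-7976$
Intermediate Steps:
$K{\left(n \right)} = - 5 n$
$Q{\left(s,T \right)} = -5 + T + s$ ($Q{\left(s,T \right)} = \left(T + s\right) - 5 = -5 + T + s$)
$X{\left(I,j \right)} = -12$ ($X{\left(I,j \right)} = 4 \left(-5 + 2\right) = 4 \left(-3\right) = -12$)
$D{\left(N \right)} = 60 N$ ($D{\left(N \right)} = - 5 N \left(-12\right) = 60 N$)
$D{\left(-136 \right)} - x{\left(-184 \right)} = 60 \left(-136\right) - -184 = -8160 + 184 = -7976$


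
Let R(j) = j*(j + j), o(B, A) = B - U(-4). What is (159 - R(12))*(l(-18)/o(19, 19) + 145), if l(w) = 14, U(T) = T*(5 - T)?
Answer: -1030581/55 ≈ -18738.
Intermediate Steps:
o(B, A) = 36 + B (o(B, A) = B - (-4)*(5 - 1*(-4)) = B - (-4)*(5 + 4) = B - (-4)*9 = B - 1*(-36) = B + 36 = 36 + B)
R(j) = 2*j² (R(j) = j*(2*j) = 2*j²)
(159 - R(12))*(l(-18)/o(19, 19) + 145) = (159 - 2*12²)*(14/(36 + 19) + 145) = (159 - 2*144)*(14/55 + 145) = (159 - 1*288)*(14*(1/55) + 145) = (159 - 288)*(14/55 + 145) = -129*7989/55 = -1030581/55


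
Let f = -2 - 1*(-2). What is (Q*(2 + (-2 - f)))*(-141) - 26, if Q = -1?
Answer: -26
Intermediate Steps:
f = 0 (f = -2 + 2 = 0)
(Q*(2 + (-2 - f)))*(-141) - 26 = -(2 + (-2 - 1*0))*(-141) - 26 = -(2 + (-2 + 0))*(-141) - 26 = -(2 - 2)*(-141) - 26 = -1*0*(-141) - 26 = 0*(-141) - 26 = 0 - 26 = -26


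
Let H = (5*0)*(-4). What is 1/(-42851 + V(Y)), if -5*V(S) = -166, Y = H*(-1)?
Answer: -5/214089 ≈ -2.3355e-5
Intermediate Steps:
H = 0 (H = 0*(-4) = 0)
Y = 0 (Y = 0*(-1) = 0)
V(S) = 166/5 (V(S) = -1/5*(-166) = 166/5)
1/(-42851 + V(Y)) = 1/(-42851 + 166/5) = 1/(-214089/5) = -5/214089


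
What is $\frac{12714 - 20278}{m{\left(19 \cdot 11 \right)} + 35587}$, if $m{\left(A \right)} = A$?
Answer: $- \frac{1891}{8949} \approx -0.21131$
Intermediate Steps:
$\frac{12714 - 20278}{m{\left(19 \cdot 11 \right)} + 35587} = \frac{12714 - 20278}{19 \cdot 11 + 35587} = - \frac{7564}{209 + 35587} = - \frac{7564}{35796} = \left(-7564\right) \frac{1}{35796} = - \frac{1891}{8949}$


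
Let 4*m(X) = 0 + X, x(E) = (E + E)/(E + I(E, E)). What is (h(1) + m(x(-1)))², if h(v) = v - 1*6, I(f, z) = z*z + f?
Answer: 81/4 ≈ 20.250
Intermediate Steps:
I(f, z) = f + z² (I(f, z) = z² + f = f + z²)
x(E) = 2*E/(E² + 2*E) (x(E) = (E + E)/(E + (E + E²)) = (2*E)/(E² + 2*E) = 2*E/(E² + 2*E))
h(v) = -6 + v (h(v) = v - 6 = -6 + v)
m(X) = X/4 (m(X) = (0 + X)/4 = X/4)
(h(1) + m(x(-1)))² = ((-6 + 1) + (2/(2 - 1))/4)² = (-5 + (2/1)/4)² = (-5 + (2*1)/4)² = (-5 + (¼)*2)² = (-5 + ½)² = (-9/2)² = 81/4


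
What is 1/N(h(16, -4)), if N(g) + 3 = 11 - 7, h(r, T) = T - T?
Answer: 1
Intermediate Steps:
h(r, T) = 0
N(g) = 1 (N(g) = -3 + (11 - 7) = -3 + 4 = 1)
1/N(h(16, -4)) = 1/1 = 1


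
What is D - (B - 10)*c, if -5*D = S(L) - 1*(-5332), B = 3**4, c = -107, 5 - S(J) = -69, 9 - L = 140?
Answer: 32579/5 ≈ 6515.8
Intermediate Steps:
L = -131 (L = 9 - 1*140 = 9 - 140 = -131)
S(J) = 74 (S(J) = 5 - 1*(-69) = 5 + 69 = 74)
B = 81
D = -5406/5 (D = -(74 - 1*(-5332))/5 = -(74 + 5332)/5 = -1/5*5406 = -5406/5 ≈ -1081.2)
D - (B - 10)*c = -5406/5 - (81 - 10)*(-107) = -5406/5 - 71*(-107) = -5406/5 - 1*(-7597) = -5406/5 + 7597 = 32579/5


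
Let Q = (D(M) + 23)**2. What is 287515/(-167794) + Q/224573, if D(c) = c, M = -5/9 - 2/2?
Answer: -5223766434989/3052242158922 ≈ -1.7115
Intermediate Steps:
M = -14/9 (M = -5*1/9 - 2*1/2 = -5/9 - 1 = -14/9 ≈ -1.5556)
Q = 37249/81 (Q = (-14/9 + 23)**2 = (193/9)**2 = 37249/81 ≈ 459.86)
287515/(-167794) + Q/224573 = 287515/(-167794) + (37249/81)/224573 = 287515*(-1/167794) + (37249/81)*(1/224573) = -287515/167794 + 37249/18190413 = -5223766434989/3052242158922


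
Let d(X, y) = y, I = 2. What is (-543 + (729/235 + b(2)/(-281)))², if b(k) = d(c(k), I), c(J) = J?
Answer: 1271109740695876/4360621225 ≈ 2.9150e+5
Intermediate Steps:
b(k) = 2
(-543 + (729/235 + b(2)/(-281)))² = (-543 + (729/235 + 2/(-281)))² = (-543 + (729*(1/235) + 2*(-1/281)))² = (-543 + (729/235 - 2/281))² = (-543 + 204379/66035)² = (-35652626/66035)² = 1271109740695876/4360621225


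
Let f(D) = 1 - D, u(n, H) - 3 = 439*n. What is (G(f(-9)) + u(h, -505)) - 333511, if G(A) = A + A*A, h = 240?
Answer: -228038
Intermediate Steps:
u(n, H) = 3 + 439*n
G(A) = A + A**2
(G(f(-9)) + u(h, -505)) - 333511 = ((1 - 1*(-9))*(1 + (1 - 1*(-9))) + (3 + 439*240)) - 333511 = ((1 + 9)*(1 + (1 + 9)) + (3 + 105360)) - 333511 = (10*(1 + 10) + 105363) - 333511 = (10*11 + 105363) - 333511 = (110 + 105363) - 333511 = 105473 - 333511 = -228038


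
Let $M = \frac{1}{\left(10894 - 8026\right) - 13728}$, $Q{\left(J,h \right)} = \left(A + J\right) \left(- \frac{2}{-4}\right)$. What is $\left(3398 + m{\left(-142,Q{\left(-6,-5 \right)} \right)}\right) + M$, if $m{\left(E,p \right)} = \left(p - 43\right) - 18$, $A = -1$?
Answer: $\frac{36201809}{10860} \approx 3333.5$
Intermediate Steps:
$Q{\left(J,h \right)} = - \frac{1}{2} + \frac{J}{2}$ ($Q{\left(J,h \right)} = \left(-1 + J\right) \left(- \frac{2}{-4}\right) = \left(-1 + J\right) \left(\left(-2\right) \left(- \frac{1}{4}\right)\right) = \left(-1 + J\right) \frac{1}{2} = - \frac{1}{2} + \frac{J}{2}$)
$M = - \frac{1}{10860}$ ($M = \frac{1}{\left(10894 - 8026\right) - 13728} = \frac{1}{2868 - 13728} = \frac{1}{-10860} = - \frac{1}{10860} \approx -9.2081 \cdot 10^{-5}$)
$m{\left(E,p \right)} = -61 + p$ ($m{\left(E,p \right)} = \left(-43 + p\right) - 18 = -61 + p$)
$\left(3398 + m{\left(-142,Q{\left(-6,-5 \right)} \right)}\right) + M = \left(3398 + \left(-61 + \left(- \frac{1}{2} + \frac{1}{2} \left(-6\right)\right)\right)\right) - \frac{1}{10860} = \left(3398 - \frac{129}{2}\right) - \frac{1}{10860} = \frac{6667}{2} - \frac{1}{10860} = \frac{36201809}{10860}$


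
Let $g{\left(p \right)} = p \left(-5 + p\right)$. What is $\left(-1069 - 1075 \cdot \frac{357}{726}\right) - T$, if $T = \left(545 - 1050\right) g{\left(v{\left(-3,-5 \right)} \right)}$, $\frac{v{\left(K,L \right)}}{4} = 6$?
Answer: $\frac{55341137}{242} \approx 2.2868 \cdot 10^{5}$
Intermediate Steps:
$v{\left(K,L \right)} = 24$ ($v{\left(K,L \right)} = 4 \cdot 6 = 24$)
$T = -230280$ ($T = \left(545 - 1050\right) 24 \left(-5 + 24\right) = - 505 \cdot 24 \cdot 19 = \left(-505\right) 456 = -230280$)
$\left(-1069 - 1075 \cdot \frac{357}{726}\right) - T = \left(-1069 - 1075 \cdot \frac{357}{726}\right) - -230280 = \left(-1069 - 1075 \cdot 357 \cdot \frac{1}{726}\right) + 230280 = \left(-1069 - \frac{127925}{242}\right) + 230280 = - \frac{386623}{242} + 230280 = \frac{55341137}{242}$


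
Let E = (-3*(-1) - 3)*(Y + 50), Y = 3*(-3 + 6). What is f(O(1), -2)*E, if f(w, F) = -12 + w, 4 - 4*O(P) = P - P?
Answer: 0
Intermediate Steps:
O(P) = 1 (O(P) = 1 - (P - P)/4 = 1 - ¼*0 = 1 + 0 = 1)
Y = 9 (Y = 3*3 = 9)
E = 0 (E = (-3*(-1) - 3)*(9 + 50) = (3 - 3)*59 = 0*59 = 0)
f(O(1), -2)*E = (-12 + 1)*0 = -11*0 = 0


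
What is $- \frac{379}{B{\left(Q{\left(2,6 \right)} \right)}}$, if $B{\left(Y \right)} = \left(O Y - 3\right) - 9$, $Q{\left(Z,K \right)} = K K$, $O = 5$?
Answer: $- \frac{379}{168} \approx -2.256$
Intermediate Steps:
$Q{\left(Z,K \right)} = K^{2}$
$B{\left(Y \right)} = -12 + 5 Y$ ($B{\left(Y \right)} = \left(5 Y - 3\right) - 9 = \left(-3 + 5 Y\right) - 9 = -12 + 5 Y$)
$- \frac{379}{B{\left(Q{\left(2,6 \right)} \right)}} = - \frac{379}{-12 + 5 \cdot 6^{2}} = - \frac{379}{-12 + 5 \cdot 36} = - \frac{379}{-12 + 180} = - \frac{379}{168}$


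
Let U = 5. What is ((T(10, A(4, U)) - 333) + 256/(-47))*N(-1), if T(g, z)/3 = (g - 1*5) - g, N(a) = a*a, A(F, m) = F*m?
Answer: -16612/47 ≈ -353.45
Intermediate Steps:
N(a) = a²
T(g, z) = -15 (T(g, z) = 3*((g - 1*5) - g) = 3*((g - 5) - g) = 3*((-5 + g) - g) = 3*(-5) = -15)
((T(10, A(4, U)) - 333) + 256/(-47))*N(-1) = ((-15 - 333) + 256/(-47))*(-1)² = (-348 + 256*(-1/47))*1 = (-348 - 256/47)*1 = -16612/47*1 = -16612/47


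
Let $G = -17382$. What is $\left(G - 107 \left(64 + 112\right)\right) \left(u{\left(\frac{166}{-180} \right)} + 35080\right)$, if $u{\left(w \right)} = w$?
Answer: $- \frac{57165917519}{45} \approx -1.2704 \cdot 10^{9}$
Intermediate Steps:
$\left(G - 107 \left(64 + 112\right)\right) \left(u{\left(\frac{166}{-180} \right)} + 35080\right) = \left(-17382 - 107 \left(64 + 112\right)\right) \left(\frac{166}{-180} + 35080\right) = \left(-17382 - 18832\right) \left(166 \left(- \frac{1}{180}\right) + 35080\right) = \left(-17382 - 18832\right) \left(- \frac{83}{90} + 35080\right) = \left(-36214\right) \frac{3157117}{90} = - \frac{57165917519}{45}$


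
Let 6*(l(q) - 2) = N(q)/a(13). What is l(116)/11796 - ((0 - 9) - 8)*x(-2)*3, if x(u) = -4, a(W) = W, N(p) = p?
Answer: -23462210/115011 ≈ -204.00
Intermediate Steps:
l(q) = 2 + q/78 (l(q) = 2 + (q/13)/6 = 2 + q/78)
l(116)/11796 - ((0 - 9) - 8)*x(-2)*3 = (2 + (1/78)*116)/11796 - ((0 - 9) - 8)*(-4)*3 = (2 + 58/39)*(1/11796) - (-9 - 8)*(-4)*3 = (136/39)*(1/11796) - (-17*(-4))*3 = 34/115011 - 68*3 = 34/115011 - 1*204 = 34/115011 - 204 = -23462210/115011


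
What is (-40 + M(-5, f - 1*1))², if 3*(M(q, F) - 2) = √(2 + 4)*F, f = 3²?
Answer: 4460/3 - 608*√6/3 ≈ 990.24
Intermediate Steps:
f = 9
M(q, F) = 2 + F*√6/3 (M(q, F) = 2 + (√(2 + 4)*F)/3 = 2 + (√6*F)/3 = 2 + (F*√6)/3 = 2 + F*√6/3)
(-40 + M(-5, f - 1*1))² = (-40 + (2 + (9 - 1*1)*√6/3))² = (-40 + (2 + (9 - 1)*√6/3))² = (-40 + (2 + (⅓)*8*√6))² = (-40 + (2 + 8*√6/3))² = (-38 + 8*√6/3)²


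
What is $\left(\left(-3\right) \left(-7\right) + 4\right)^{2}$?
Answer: $625$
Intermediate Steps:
$\left(\left(-3\right) \left(-7\right) + 4\right)^{2} = \left(21 + 4\right)^{2} = 25^{2} = 625$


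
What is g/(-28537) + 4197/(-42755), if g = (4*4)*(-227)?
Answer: 35516371/1220099435 ≈ 0.029109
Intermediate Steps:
g = -3632 (g = 16*(-227) = -3632)
g/(-28537) + 4197/(-42755) = -3632/(-28537) + 4197/(-42755) = -3632*(-1/28537) + 4197*(-1/42755) = 3632/28537 - 4197/42755 = 35516371/1220099435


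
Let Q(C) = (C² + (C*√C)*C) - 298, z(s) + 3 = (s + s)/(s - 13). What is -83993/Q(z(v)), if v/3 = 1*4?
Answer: -36200983/14534668 + 183692691*I*√3/14534668 ≈ -2.4907 + 21.89*I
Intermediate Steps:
v = 12 (v = 3*(1*4) = 3*4 = 12)
z(s) = -3 + 2*s/(-13 + s) (z(s) = -3 + (s + s)/(s - 13) = -3 + (2*s)/(-13 + s) = -3 + 2*s/(-13 + s))
Q(C) = -298 + C² + C^(5/2) (Q(C) = (C² + C^(3/2)*C) - 298 = (C² + C^(5/2)) - 298 = -298 + C² + C^(5/2))
-83993/Q(z(v)) = -83993/(-298 + ((39 - 1*12)/(-13 + 12))² + ((39 - 1*12)/(-13 + 12))^(5/2)) = -83993/(-298 + ((39 - 12)/(-1))² + ((39 - 12)/(-1))^(5/2)) = -83993/(-298 + (-1*27)² + (-1*27)^(5/2)) = -83993/(-298 + (-27)² + (-27)^(5/2)) = -83993/(-298 + 729 + 2187*I*√3) = -83993/(431 + 2187*I*√3)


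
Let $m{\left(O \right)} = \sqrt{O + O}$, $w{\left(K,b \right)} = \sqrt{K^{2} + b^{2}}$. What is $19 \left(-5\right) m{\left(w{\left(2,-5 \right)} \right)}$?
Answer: $- 95 \sqrt{2} \sqrt[4]{29} \approx -311.77$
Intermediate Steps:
$m{\left(O \right)} = \sqrt{2} \sqrt{O}$ ($m{\left(O \right)} = \sqrt{2 O} = \sqrt{2} \sqrt{O}$)
$19 \left(-5\right) m{\left(w{\left(2,-5 \right)} \right)} = 19 \left(-5\right) \sqrt{2} \sqrt{\sqrt{2^{2} + \left(-5\right)^{2}}} = - 95 \sqrt{2} \sqrt{\sqrt{4 + 25}} = - 95 \sqrt{2} \sqrt{\sqrt{29}} = - 95 \sqrt{2} \sqrt[4]{29}$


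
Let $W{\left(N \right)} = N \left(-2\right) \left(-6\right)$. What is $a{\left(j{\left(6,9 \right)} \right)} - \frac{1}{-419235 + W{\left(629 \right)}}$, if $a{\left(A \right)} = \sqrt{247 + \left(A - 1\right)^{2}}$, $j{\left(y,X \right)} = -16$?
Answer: $\frac{1}{411687} + 2 \sqrt{134} \approx 23.152$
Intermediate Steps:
$W{\left(N \right)} = 12 N$ ($W{\left(N \right)} = - 2 N \left(-6\right) = 12 N$)
$a{\left(A \right)} = \sqrt{247 + \left(-1 + A\right)^{2}}$
$a{\left(j{\left(6,9 \right)} \right)} - \frac{1}{-419235 + W{\left(629 \right)}} = \sqrt{247 + \left(-1 - 16\right)^{2}} - \frac{1}{-419235 + 12 \cdot 629} = \sqrt{247 + \left(-17\right)^{2}} - \frac{1}{-419235 + 7548} = \sqrt{247 + 289} - \frac{1}{-411687} = \sqrt{536} - - \frac{1}{411687} = 2 \sqrt{134} + \frac{1}{411687} = \frac{1}{411687} + 2 \sqrt{134}$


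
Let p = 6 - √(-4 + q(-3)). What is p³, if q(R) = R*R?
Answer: (6 - √5)³ ≈ 53.324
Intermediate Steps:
q(R) = R²
p = 6 - √5 (p = 6 - √(-4 + (-3)²) = 6 - √(-4 + 9) = 6 - √5 ≈ 3.7639)
p³ = (6 - √5)³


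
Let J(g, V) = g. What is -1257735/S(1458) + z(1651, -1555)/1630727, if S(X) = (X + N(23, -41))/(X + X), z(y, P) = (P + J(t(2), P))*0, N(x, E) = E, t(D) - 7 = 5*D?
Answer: -3667555260/1417 ≈ -2.5883e+6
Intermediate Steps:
t(D) = 7 + 5*D
z(y, P) = 0 (z(y, P) = (P + (7 + 5*2))*0 = (P + (7 + 10))*0 = (P + 17)*0 = (17 + P)*0 = 0)
S(X) = (-41 + X)/(2*X) (S(X) = (X - 41)/(X + X) = (-41 + X)/((2*X)) = (-41 + X)*(1/(2*X)) = (-41 + X)/(2*X))
-1257735/S(1458) + z(1651, -1555)/1630727 = -1257735*2916/(-41 + 1458) + 0/1630727 = -1257735/((½)*(1/1458)*1417) + 0*(1/1630727) = -1257735/1417/2916 + 0 = -1257735*2916/1417 + 0 = -3667555260/1417 + 0 = -3667555260/1417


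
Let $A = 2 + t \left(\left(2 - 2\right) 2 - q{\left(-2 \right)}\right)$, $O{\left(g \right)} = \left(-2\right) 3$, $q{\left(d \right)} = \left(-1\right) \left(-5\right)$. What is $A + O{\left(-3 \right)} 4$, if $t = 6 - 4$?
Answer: $-32$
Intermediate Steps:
$t = 2$
$q{\left(d \right)} = 5$
$O{\left(g \right)} = -6$
$A = -8$ ($A = 2 + 2 \left(\left(2 - 2\right) 2 - 5\right) = 2 + 2 \left(0 \cdot 2 - 5\right) = 2 + 2 \left(0 - 5\right) = 2 + 2 \left(-5\right) = 2 - 10 = -8$)
$A + O{\left(-3 \right)} 4 = -8 - 24 = -32$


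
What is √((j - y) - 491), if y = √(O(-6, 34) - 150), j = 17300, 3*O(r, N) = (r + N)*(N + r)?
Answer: √(151281 - 3*√1002)/3 ≈ 129.61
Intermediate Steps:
O(r, N) = (N + r)²/3 (O(r, N) = ((r + N)*(N + r))/3 = ((N + r)*(N + r))/3 = (N + r)²/3)
y = √1002/3 (y = √((34 - 6)²/3 - 150) = √((⅓)*28² - 150) = √((⅓)*784 - 150) = √(784/3 - 150) = √(334/3) = √1002/3 ≈ 10.551)
√((j - y) - 491) = √((17300 - √1002/3) - 491) = √(16809 - √1002/3)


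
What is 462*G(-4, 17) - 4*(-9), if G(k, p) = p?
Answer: 7890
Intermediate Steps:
462*G(-4, 17) - 4*(-9) = 462*17 - 4*(-9) = 7854 + 36 = 7890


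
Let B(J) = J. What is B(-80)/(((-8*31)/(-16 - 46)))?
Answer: -20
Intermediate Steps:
B(-80)/(((-8*31)/(-16 - 46))) = -80/((-8*31)/(-16 - 46)) = -80/((-248/(-62))) = -80/((-248*(-1/62))) = -80/4 = -80*¼ = -20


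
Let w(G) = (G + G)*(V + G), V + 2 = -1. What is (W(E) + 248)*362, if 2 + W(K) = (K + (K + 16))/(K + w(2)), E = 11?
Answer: 637120/7 ≈ 91017.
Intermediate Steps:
V = -3 (V = -2 - 1 = -3)
w(G) = 2*G*(-3 + G) (w(G) = (G + G)*(-3 + G) = (2*G)*(-3 + G) = 2*G*(-3 + G))
W(K) = -2 + (16 + 2*K)/(-4 + K) (W(K) = -2 + (K + (K + 16))/(K + 2*2*(-3 + 2)) = -2 + (K + (16 + K))/(K + 2*2*(-1)) = -2 + (16 + 2*K)/(K - 4) = -2 + (16 + 2*K)/(-4 + K))
(W(E) + 248)*362 = (24/(-4 + 11) + 248)*362 = (24/7 + 248)*362 = (1760/7)*362 = 637120/7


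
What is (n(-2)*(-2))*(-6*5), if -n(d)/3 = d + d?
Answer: 720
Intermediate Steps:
n(d) = -6*d (n(d) = -3*(d + d) = -6*d)
(n(-2)*(-2))*(-6*5) = (-6*(-2)*(-2))*(-6*5) = (12*(-2))*(-30) = -24*(-30) = 720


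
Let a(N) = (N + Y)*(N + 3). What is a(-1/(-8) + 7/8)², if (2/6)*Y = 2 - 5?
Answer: 1024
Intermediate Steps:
Y = -9 (Y = 3*(2 - 5) = 3*(-3) = -9)
a(N) = (-9 + N)*(3 + N) (a(N) = (N - 9)*(N + 3) = (-9 + N)*(3 + N))
a(-1/(-8) + 7/8)² = (-27 + (-1/(-8) + 7/8)² - 6*(-1/(-8) + 7/8))² = (-27 + (-1*(-⅛) + 7*(⅛))² - 6*(-1*(-⅛) + 7*(⅛)))² = (-27 + (⅛ + 7/8)² - 6*(⅛ + 7/8))² = (-27 + 1² - 6*1)² = (-27 + 1 - 6)² = (-32)² = 1024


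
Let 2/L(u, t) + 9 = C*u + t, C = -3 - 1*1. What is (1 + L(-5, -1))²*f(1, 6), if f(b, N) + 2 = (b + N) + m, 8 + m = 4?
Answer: 36/25 ≈ 1.4400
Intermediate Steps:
m = -4 (m = -8 + 4 = -4)
C = -4 (C = -3 - 1 = -4)
L(u, t) = 2/(-9 + t - 4*u) (L(u, t) = 2/(-9 + (-4*u + t)) = 2/(-9 + (t - 4*u)) = 2/(-9 + t - 4*u))
f(b, N) = -6 + N + b (f(b, N) = -2 + ((b + N) - 4) = -2 + ((N + b) - 4) = -2 + (-4 + N + b) = -6 + N + b)
(1 + L(-5, -1))²*f(1, 6) = (1 + 2/(-9 - 1 - 4*(-5)))²*(-6 + 6 + 1) = (1 + 2/(-9 - 1 + 20))²*1 = (1 + 2/10)²*1 = (1 + 2*(⅒))²*1 = (1 + ⅕)²*1 = (6/5)²*1 = (36/25)*1 = 36/25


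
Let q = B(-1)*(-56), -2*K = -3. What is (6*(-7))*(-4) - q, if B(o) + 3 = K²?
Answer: 126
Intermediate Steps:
K = 3/2 (K = -½*(-3) = 3/2 ≈ 1.5000)
B(o) = -¾ (B(o) = -3 + (3/2)² = -3 + 9/4 = -¾)
q = 42 (q = -¾*(-56) = 42)
(6*(-7))*(-4) - q = (6*(-7))*(-4) - 1*42 = -42*(-4) - 42 = 168 - 42 = 126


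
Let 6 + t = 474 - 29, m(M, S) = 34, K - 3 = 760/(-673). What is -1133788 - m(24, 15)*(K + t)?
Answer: -773127328/673 ≈ -1.1488e+6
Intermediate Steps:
K = 1259/673 (K = 3 + 760/(-673) = 3 + 760*(-1/673) = 3 - 760/673 = 1259/673 ≈ 1.8707)
t = 439 (t = -6 + (474 - 29) = -6 + 445 = 439)
-1133788 - m(24, 15)*(K + t) = -1133788 - 34*(1259/673 + 439) = -1133788 - 34*296706/673 = -1133788 - 1*10088004/673 = -1133788 - 10088004/673 = -773127328/673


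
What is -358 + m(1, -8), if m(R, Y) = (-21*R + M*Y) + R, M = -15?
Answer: -258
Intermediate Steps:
m(R, Y) = -20*R - 15*Y (m(R, Y) = (-21*R - 15*Y) + R = -20*R - 15*Y)
-358 + m(1, -8) = -358 + (-20*1 - 15*(-8)) = -358 + (-20 + 120) = -358 + 100 = -258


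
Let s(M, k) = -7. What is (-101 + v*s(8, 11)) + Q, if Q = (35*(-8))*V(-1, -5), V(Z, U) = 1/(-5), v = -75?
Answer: 480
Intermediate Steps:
V(Z, U) = -⅕
Q = 56 (Q = (35*(-8))*(-⅕) = -280*(-⅕) = 56)
(-101 + v*s(8, 11)) + Q = (-101 - 75*(-7)) + 56 = (-101 + 525) + 56 = 424 + 56 = 480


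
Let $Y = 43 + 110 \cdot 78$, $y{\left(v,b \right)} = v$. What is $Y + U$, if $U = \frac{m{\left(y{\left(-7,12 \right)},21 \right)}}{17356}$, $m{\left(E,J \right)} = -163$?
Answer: $\frac{149660625}{17356} \approx 8623.0$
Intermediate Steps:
$Y = 8623$ ($Y = 43 + 8580 = 8623$)
$U = - \frac{163}{17356} \approx -0.0093916$
$Y + U = 8623 - \frac{163}{17356} = \frac{149660625}{17356}$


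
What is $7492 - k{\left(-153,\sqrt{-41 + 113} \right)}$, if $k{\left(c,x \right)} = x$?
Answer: $7492 - 6 \sqrt{2} \approx 7483.5$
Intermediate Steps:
$7492 - k{\left(-153,\sqrt{-41 + 113} \right)} = 7492 - \sqrt{-41 + 113} = 7492 - \sqrt{72} = 7492 - 6 \sqrt{2}$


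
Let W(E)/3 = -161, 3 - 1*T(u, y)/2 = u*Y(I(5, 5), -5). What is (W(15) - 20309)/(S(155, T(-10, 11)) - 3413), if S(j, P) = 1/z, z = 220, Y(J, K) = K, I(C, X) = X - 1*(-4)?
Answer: 4574240/750859 ≈ 6.0920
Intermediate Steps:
I(C, X) = 4 + X (I(C, X) = X + 4 = 4 + X)
T(u, y) = 6 + 10*u (T(u, y) = 6 - 2*u*(-5) = 6 - (-10)*u = 6 + 10*u)
W(E) = -483 (W(E) = 3*(-161) = -483)
S(j, P) = 1/220
(W(15) - 20309)/(S(155, T(-10, 11)) - 3413) = (-483 - 20309)/(1/220 - 3413) = -20792/(-750859/220) = -20792*(-220/750859) = 4574240/750859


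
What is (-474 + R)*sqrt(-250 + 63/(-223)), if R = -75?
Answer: -549*I*sqrt(12446299)/223 ≈ -8685.4*I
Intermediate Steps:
(-474 + R)*sqrt(-250 + 63/(-223)) = (-474 - 75)*sqrt(-250 + 63/(-223)) = -549*sqrt(-250 + 63*(-1/223)) = -549*sqrt(-250 - 63/223) = -549*I*sqrt(12446299)/223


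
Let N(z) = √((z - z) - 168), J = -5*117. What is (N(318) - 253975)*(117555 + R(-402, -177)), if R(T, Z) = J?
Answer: -29707455750 + 233940*I*√42 ≈ -2.9707e+10 + 1.5161e+6*I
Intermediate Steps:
J = -585
R(T, Z) = -585
N(z) = 2*I*√42 (N(z) = √(0 - 168) = √(-168) = 2*I*√42)
(N(318) - 253975)*(117555 + R(-402, -177)) = (2*I*√42 - 253975)*(117555 - 585) = (-253975 + 2*I*√42)*116970 = -29707455750 + 233940*I*√42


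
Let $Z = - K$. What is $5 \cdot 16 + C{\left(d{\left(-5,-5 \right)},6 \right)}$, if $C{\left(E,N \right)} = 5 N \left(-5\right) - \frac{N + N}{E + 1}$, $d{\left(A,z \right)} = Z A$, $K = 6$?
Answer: $- \frac{2182}{31} \approx -70.387$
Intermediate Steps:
$Z = -6$ ($Z = \left(-1\right) 6 = -6$)
$d{\left(A,z \right)} = - 6 A$
$C{\left(E,N \right)} = - 25 N - \frac{2 N}{1 + E}$
$5 \cdot 16 + C{\left(d{\left(-5,-5 \right)},6 \right)} = 5 \cdot 16 - \frac{6 \left(27 + 25 \left(\left(-6\right) \left(-5\right)\right)\right)}{1 - -30} = 80 - \frac{6 \left(27 + 25 \cdot 30\right)}{1 + 30} = 80 - \frac{6 \left(27 + 750\right)}{31} = 80 - 6 \cdot \frac{1}{31} \cdot 777 = 80 - \frac{4662}{31} = - \frac{2182}{31}$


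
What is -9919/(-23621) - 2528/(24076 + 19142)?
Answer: 14190979/39263553 ≈ 0.36143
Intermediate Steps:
-9919/(-23621) - 2528/(24076 + 19142) = -9919*(-1/23621) - 2528/43218 = 763/1817 - 2528*1/43218 = 763/1817 - 1264/21609 = 14190979/39263553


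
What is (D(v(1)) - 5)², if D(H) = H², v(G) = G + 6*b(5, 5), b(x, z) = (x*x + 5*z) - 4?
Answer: 5886572176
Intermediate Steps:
b(x, z) = -4 + x² + 5*z (b(x, z) = (x² + 5*z) - 4 = -4 + x² + 5*z)
v(G) = 276 + G (v(G) = G + 6*(-4 + 5² + 5*5) = G + 6*(-4 + 25 + 25) = G + 6*46 = G + 276 = 276 + G)
(D(v(1)) - 5)² = ((276 + 1)² - 5)² = (277² - 5)² = (76729 - 5)² = 76724² = 5886572176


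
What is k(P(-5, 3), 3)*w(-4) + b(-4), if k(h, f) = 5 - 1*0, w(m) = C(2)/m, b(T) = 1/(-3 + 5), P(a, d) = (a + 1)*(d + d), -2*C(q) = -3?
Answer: -11/8 ≈ -1.3750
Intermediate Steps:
C(q) = 3/2 (C(q) = -½*(-3) = 3/2)
P(a, d) = 2*d*(1 + a) (P(a, d) = (1 + a)*(2*d) = 2*d*(1 + a))
b(T) = ½ (b(T) = 1/2 = ½)
w(m) = 3/(2*m)
k(h, f) = 5 (k(h, f) = 5 + 0 = 5)
k(P(-5, 3), 3)*w(-4) + b(-4) = 5*((3/2)/(-4)) + ½ = 5*((3/2)*(-¼)) + ½ = 5*(-3/8) + ½ = -15/8 + ½ = -11/8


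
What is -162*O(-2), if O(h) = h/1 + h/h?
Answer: 162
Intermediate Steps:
O(h) = 1 + h (O(h) = h*1 + 1 = h + 1 = 1 + h)
-162*O(-2) = -162*(1 - 2) = -162*(-1) = 162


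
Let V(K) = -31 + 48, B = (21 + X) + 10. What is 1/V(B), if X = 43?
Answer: 1/17 ≈ 0.058824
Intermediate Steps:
B = 74 (B = (21 + 43) + 10 = 64 + 10 = 74)
V(K) = 17
1/V(B) = 1/17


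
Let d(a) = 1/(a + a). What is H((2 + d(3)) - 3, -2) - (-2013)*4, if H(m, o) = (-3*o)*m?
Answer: 8047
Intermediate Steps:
d(a) = 1/(2*a)
H(m, o) = -3*m*o
H((2 + d(3)) - 3, -2) - (-2013)*4 = -3*((2 + (1/2)/3) - 3)*(-2) - (-2013)*4 = -3*((2 + (1/2)*(1/3)) - 3)*(-2) - 61*(-132) = -3*((2 + 1/6) - 3)*(-2) + 8052 = -3*(13/6 - 3)*(-2) + 8052 = -3*(-5/6)*(-2) + 8052 = -5 + 8052 = 8047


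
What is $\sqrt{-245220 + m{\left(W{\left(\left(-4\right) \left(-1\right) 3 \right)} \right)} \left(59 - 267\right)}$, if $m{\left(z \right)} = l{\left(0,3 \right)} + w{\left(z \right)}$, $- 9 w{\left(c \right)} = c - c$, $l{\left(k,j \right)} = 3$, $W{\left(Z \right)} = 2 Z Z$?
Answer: $6 i \sqrt{6829} \approx 495.83 i$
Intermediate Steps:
$W{\left(Z \right)} = 2 Z^{2}$
$w{\left(c \right)} = 0$ ($w{\left(c \right)} = - \frac{c - c}{9} = \left(- \frac{1}{9}\right) 0 = 0$)
$m{\left(z \right)} = 3$ ($m{\left(z \right)} = 3 + 0 = 3$)
$\sqrt{-245220 + m{\left(W{\left(\left(-4\right) \left(-1\right) 3 \right)} \right)} \left(59 - 267\right)} = \sqrt{-245220 + 3 \left(59 - 267\right)} = \sqrt{-245220 + 3 \left(-208\right)} = \sqrt{-245220 - 624} = \sqrt{-245844} = 6 i \sqrt{6829}$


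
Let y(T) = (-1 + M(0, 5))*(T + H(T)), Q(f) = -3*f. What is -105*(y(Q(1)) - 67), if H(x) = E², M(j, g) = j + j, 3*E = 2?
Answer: 20300/3 ≈ 6766.7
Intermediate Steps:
E = ⅔ (E = (⅓)*2 = ⅔ ≈ 0.66667)
M(j, g) = 2*j
H(x) = 4/9 (H(x) = (⅔)² = 4/9)
y(T) = -4/9 - T (y(T) = (-1 + 2*0)*(T + 4/9) = (-1 + 0)*(4/9 + T) = -(4/9 + T) = -4/9 - T)
-105*(y(Q(1)) - 67) = -105*((-4/9 - (-3)) - 67) = -105*((-4/9 - 1*(-3)) - 67) = -105*((-4/9 + 3) - 67) = -105*(23/9 - 67) = -105*(-580/9) = 20300/3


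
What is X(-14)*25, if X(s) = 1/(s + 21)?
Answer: 25/7 ≈ 3.5714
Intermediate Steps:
X(s) = 1/(21 + s)
X(-14)*25 = 25/(21 - 14) = 25/7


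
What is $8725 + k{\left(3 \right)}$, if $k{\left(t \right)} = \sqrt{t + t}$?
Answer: $8725 + \sqrt{6} \approx 8727.5$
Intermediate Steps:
$k{\left(t \right)} = \sqrt{2} \sqrt{t}$ ($k{\left(t \right)} = \sqrt{2 t} = \sqrt{2} \sqrt{t}$)
$8725 + k{\left(3 \right)} = 8725 + \sqrt{2} \sqrt{3} = 8725 + \sqrt{6}$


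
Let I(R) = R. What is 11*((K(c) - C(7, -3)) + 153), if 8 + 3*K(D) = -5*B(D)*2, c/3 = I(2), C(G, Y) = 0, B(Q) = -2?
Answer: 1727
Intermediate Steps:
c = 6 (c = 3*2 = 6)
K(D) = 4 (K(D) = -8/3 + (-5*(-2)*2)/3 = -8/3 + (10*2)/3 = -8/3 + (1/3)*20 = -8/3 + 20/3 = 4)
11*((K(c) - C(7, -3)) + 153) = 11*((4 - 1*0) + 153) = 11*((4 + 0) + 153) = 11*(4 + 153) = 11*157 = 1727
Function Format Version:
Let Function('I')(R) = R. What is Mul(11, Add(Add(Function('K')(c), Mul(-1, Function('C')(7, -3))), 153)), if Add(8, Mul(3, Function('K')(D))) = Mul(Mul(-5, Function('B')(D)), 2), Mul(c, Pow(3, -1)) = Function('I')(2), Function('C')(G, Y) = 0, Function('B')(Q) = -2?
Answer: 1727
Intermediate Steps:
c = 6 (c = Mul(3, 2) = 6)
Function('K')(D) = 4 (Function('K')(D) = Add(Rational(-8, 3), Mul(Rational(1, 3), Mul(Mul(-5, -2), 2))) = Add(Rational(-8, 3), Mul(Rational(1, 3), Mul(10, 2))) = Add(Rational(-8, 3), Mul(Rational(1, 3), 20)) = Add(Rational(-8, 3), Rational(20, 3)) = 4)
Mul(11, Add(Add(Function('K')(c), Mul(-1, Function('C')(7, -3))), 153)) = Mul(11, Add(Add(4, Mul(-1, 0)), 153)) = Mul(11, Add(Add(4, 0), 153)) = Mul(11, Add(4, 153)) = Mul(11, 157) = 1727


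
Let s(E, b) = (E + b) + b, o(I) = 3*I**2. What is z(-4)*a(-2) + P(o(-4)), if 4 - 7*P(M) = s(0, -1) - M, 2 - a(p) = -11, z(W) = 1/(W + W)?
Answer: 341/56 ≈ 6.0893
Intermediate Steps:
s(E, b) = E + 2*b
z(W) = 1/(2*W)
a(p) = 13 (a(p) = 2 - 1*(-11) = 2 + 11 = 13)
P(M) = 6/7 + M/7 (P(M) = 4/7 - ((0 + 2*(-1)) - M)/7 = 4/7 - ((0 - 2) - M)/7 = 4/7 - (-2 - M)/7 = 4/7 + (2/7 + M/7) = 6/7 + M/7)
z(-4)*a(-2) + P(o(-4)) = ((1/2)/(-4))*13 + (6/7 + (3*(-4)**2)/7) = ((1/2)*(-1/4))*13 + (6/7 + (3*16)/7) = -1/8*13 + (6/7 + (1/7)*48) = -13/8 + (6/7 + 48/7) = -13/8 + 54/7 = 341/56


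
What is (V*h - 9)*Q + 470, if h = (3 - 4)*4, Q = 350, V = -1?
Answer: -1280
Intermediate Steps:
h = -4 (h = -1*4 = -4)
(V*h - 9)*Q + 470 = (-1*(-4) - 9)*350 + 470 = (4 - 9)*350 + 470 = -5*350 + 470 = -1750 + 470 = -1280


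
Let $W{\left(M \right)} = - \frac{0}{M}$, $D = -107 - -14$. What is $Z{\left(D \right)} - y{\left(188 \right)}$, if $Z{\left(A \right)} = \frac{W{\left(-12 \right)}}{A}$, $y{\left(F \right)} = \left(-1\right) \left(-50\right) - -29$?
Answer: $-79$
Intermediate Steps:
$y{\left(F \right)} = 79$ ($y{\left(F \right)} = 50 + 29 = 79$)
$D = -93$ ($D = -107 + 14 = -93$)
$W{\left(M \right)} = 0$ ($W{\left(M \right)} = \left(-1\right) 0 = 0$)
$Z{\left(A \right)} = 0$ ($Z{\left(A \right)} = \frac{0}{A} = 0$)
$Z{\left(D \right)} - y{\left(188 \right)} = 0 - 79 = -79$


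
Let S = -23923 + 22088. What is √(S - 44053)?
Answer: 8*I*√717 ≈ 214.21*I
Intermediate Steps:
S = -1835
√(S - 44053) = √(-1835 - 44053) = √(-45888) = 8*I*√717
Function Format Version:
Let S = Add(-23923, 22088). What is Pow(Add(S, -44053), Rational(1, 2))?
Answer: Mul(8, I, Pow(717, Rational(1, 2))) ≈ Mul(214.21, I)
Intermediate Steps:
S = -1835
Pow(Add(S, -44053), Rational(1, 2)) = Pow(Add(-1835, -44053), Rational(1, 2)) = Pow(-45888, Rational(1, 2)) = Mul(8, I, Pow(717, Rational(1, 2)))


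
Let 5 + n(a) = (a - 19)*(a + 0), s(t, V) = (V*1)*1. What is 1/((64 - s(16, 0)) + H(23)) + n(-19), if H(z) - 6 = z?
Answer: 66682/93 ≈ 717.01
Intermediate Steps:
H(z) = 6 + z
s(t, V) = V (s(t, V) = V*1 = V)
n(a) = -5 + a*(-19 + a) (n(a) = -5 + (a - 19)*(a + 0) = -5 + (-19 + a)*a = -5 + a*(-19 + a))
1/((64 - s(16, 0)) + H(23)) + n(-19) = 1/((64 - 1*0) + (6 + 23)) + (-5 + (-19)² - 19*(-19)) = 1/((64 + 0) + 29) + (-5 + 361 + 361) = 1/(64 + 29) + 717 = 1/93 + 717 = 66682/93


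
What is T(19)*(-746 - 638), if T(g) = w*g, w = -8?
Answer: 210368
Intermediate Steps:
T(g) = -8*g
T(19)*(-746 - 638) = (-8*19)*(-746 - 638) = -152*(-1384) = 210368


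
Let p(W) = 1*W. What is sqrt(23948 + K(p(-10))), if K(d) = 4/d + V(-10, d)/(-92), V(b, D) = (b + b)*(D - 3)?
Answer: 3*sqrt(35185515)/115 ≈ 154.74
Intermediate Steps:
p(W) = W
V(b, D) = 2*b*(-3 + D) (V(b, D) = (2*b)*(-3 + D) = 2*b*(-3 + D))
K(d) = -15/23 + 4/d + 5*d/23 (K(d) = 4/d + (2*(-10)*(-3 + d))/(-92) = 4/d + (60 - 20*d)*(-1/92) = 4/d + (-15/23 + 5*d/23) = -15/23 + 4/d + 5*d/23)
sqrt(23948 + K(p(-10))) = sqrt(23948 + (1/23)*(92 + 5*(-10)*(-3 - 10))/(-10)) = sqrt(23948 + (1/23)*(-1/10)*(92 + 5*(-10)*(-13))) = sqrt(23948 + (1/23)*(-1/10)*(92 + 650)) = sqrt(23948 + (1/23)*(-1/10)*742) = sqrt(23948 - 371/115) = sqrt(2753649/115) = 3*sqrt(35185515)/115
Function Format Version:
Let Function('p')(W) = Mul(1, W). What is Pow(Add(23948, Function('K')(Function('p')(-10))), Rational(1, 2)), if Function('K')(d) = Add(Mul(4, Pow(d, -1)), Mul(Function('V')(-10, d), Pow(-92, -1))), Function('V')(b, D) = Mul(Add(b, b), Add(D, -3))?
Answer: Mul(Rational(3, 115), Pow(35185515, Rational(1, 2))) ≈ 154.74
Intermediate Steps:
Function('p')(W) = W
Function('V')(b, D) = Mul(2, b, Add(-3, D)) (Function('V')(b, D) = Mul(Mul(2, b), Add(-3, D)) = Mul(2, b, Add(-3, D)))
Function('K')(d) = Add(Rational(-15, 23), Mul(4, Pow(d, -1)), Mul(Rational(5, 23), d)) (Function('K')(d) = Add(Mul(4, Pow(d, -1)), Mul(Mul(2, -10, Add(-3, d)), Pow(-92, -1))) = Add(Mul(4, Pow(d, -1)), Mul(Add(60, Mul(-20, d)), Rational(-1, 92))) = Add(Mul(4, Pow(d, -1)), Add(Rational(-15, 23), Mul(Rational(5, 23), d))) = Add(Rational(-15, 23), Mul(4, Pow(d, -1)), Mul(Rational(5, 23), d)))
Pow(Add(23948, Function('K')(Function('p')(-10))), Rational(1, 2)) = Pow(Add(23948, Mul(Rational(1, 23), Pow(-10, -1), Add(92, Mul(5, -10, Add(-3, -10))))), Rational(1, 2)) = Pow(Add(23948, Mul(Rational(1, 23), Rational(-1, 10), Add(92, Mul(5, -10, -13)))), Rational(1, 2)) = Pow(Add(23948, Mul(Rational(1, 23), Rational(-1, 10), Add(92, 650))), Rational(1, 2)) = Pow(Add(23948, Mul(Rational(1, 23), Rational(-1, 10), 742)), Rational(1, 2)) = Pow(Add(23948, Rational(-371, 115)), Rational(1, 2)) = Pow(Rational(2753649, 115), Rational(1, 2)) = Mul(Rational(3, 115), Pow(35185515, Rational(1, 2)))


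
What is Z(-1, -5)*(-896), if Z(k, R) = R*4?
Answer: 17920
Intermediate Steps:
Z(k, R) = 4*R
Z(-1, -5)*(-896) = (4*(-5))*(-896) = -20*(-896) = 17920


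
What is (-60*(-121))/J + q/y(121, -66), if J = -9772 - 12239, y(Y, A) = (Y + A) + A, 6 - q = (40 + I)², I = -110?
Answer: 3261878/7337 ≈ 444.58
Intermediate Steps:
q = -4894 (q = 6 - (40 - 110)² = 6 - 1*(-70)² = 6 - 1*4900 = 6 - 4900 = -4894)
y(Y, A) = Y + 2*A (y(Y, A) = (A + Y) + A = Y + 2*A)
J = -22011
(-60*(-121))/J + q/y(121, -66) = -60*(-121)/(-22011) - 4894/(121 + 2*(-66)) = 7260*(-1/22011) - 4894/(121 - 132) = -220/667 - 4894/(-11) = -220/667 - 4894*(-1/11) = -220/667 + 4894/11 = 3261878/7337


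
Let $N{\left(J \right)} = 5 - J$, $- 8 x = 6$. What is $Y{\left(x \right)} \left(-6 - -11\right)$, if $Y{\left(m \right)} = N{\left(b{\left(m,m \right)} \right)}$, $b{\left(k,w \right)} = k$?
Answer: $\frac{115}{4} \approx 28.75$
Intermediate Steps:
$x = - \frac{3}{4}$ ($x = \left(- \frac{1}{8}\right) 6 = - \frac{3}{4} \approx -0.75$)
$Y{\left(m \right)} = 5 - m$
$Y{\left(x \right)} \left(-6 - -11\right) = \left(5 - - \frac{3}{4}\right) \left(-6 - -11\right) = \left(5 + \frac{3}{4}\right) \left(-6 + 11\right) = \frac{23}{4} \cdot 5 = \frac{115}{4}$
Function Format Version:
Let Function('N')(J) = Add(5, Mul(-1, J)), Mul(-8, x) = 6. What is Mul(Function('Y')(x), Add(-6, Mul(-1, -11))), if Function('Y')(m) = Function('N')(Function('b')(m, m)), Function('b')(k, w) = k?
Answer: Rational(115, 4) ≈ 28.750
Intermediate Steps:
x = Rational(-3, 4) (x = Mul(Rational(-1, 8), 6) = Rational(-3, 4) ≈ -0.75000)
Function('Y')(m) = Add(5, Mul(-1, m))
Mul(Function('Y')(x), Add(-6, Mul(-1, -11))) = Mul(Add(5, Mul(-1, Rational(-3, 4))), Add(-6, Mul(-1, -11))) = Mul(Add(5, Rational(3, 4)), Add(-6, 11)) = Mul(Rational(23, 4), 5) = Rational(115, 4)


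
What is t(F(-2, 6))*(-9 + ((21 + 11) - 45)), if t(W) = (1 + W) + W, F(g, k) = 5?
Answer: -242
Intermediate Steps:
t(W) = 1 + 2*W
t(F(-2, 6))*(-9 + ((21 + 11) - 45)) = (1 + 2*5)*(-9 + ((21 + 11) - 45)) = (1 + 10)*(-9 + (32 - 45)) = 11*(-9 - 13) = 11*(-22) = -242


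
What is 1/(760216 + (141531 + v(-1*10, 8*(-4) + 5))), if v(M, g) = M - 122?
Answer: 1/901615 ≈ 1.1091e-6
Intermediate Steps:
v(M, g) = -122 + M
1/(760216 + (141531 + v(-1*10, 8*(-4) + 5))) = 1/(760216 + (141531 + (-122 - 1*10))) = 1/(760216 + (141531 + (-122 - 10))) = 1/(760216 + (141531 - 132)) = 1/(760216 + 141399) = 1/901615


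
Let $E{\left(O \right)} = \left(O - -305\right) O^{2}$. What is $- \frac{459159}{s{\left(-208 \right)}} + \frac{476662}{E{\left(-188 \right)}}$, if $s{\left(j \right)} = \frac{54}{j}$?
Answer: $\frac{3656825775163}{2067624} \approx 1.7686 \cdot 10^{6}$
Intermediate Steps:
$E{\left(O \right)} = O^{2} \left(305 + O\right)$ ($E{\left(O \right)} = \left(O + 305\right) O^{2} = \left(305 + O\right) O^{2} = O^{2} \left(305 + O\right)$)
$- \frac{459159}{s{\left(-208 \right)}} + \frac{476662}{E{\left(-188 \right)}} = - \frac{459159}{54 \frac{1}{-208}} + \frac{476662}{\left(-188\right)^{2} \left(305 - 188\right)} = - \frac{459159}{54 \left(- \frac{1}{208}\right)} + \frac{476662}{35344 \cdot 117} = - \frac{459159}{- \frac{27}{104}} + \frac{476662}{4135248} = \left(-459159\right) \left(- \frac{104}{27}\right) + 476662 \cdot \frac{1}{4135248} = \frac{15917512}{9} + \frac{238331}{2067624} = \frac{3656825775163}{2067624}$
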